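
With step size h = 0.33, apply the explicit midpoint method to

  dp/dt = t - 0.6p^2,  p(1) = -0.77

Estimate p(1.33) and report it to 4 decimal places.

-0.4728

Midpoint: k1 = f(t_n, p_n); k2 = f(t_n + h/2, p_n + (h/2)·k1); p_{n+1} = p_n + h·k2.
t=1.000000, p=-0.770000:
  k1 = f(1.000000, -0.770000) = 0.644260
  k2 = f(1.165000, -0.663697) = 0.900704
  p ← -0.770000 + 0.33·0.900704 = -0.472768
p(1.33) ≈ -0.4728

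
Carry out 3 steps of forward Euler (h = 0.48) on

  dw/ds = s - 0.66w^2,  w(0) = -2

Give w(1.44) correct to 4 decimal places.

Euler: w_{n+1} = w_n + h·f(s_n, w_n).
s=0.000000, w=-2.000000: f=-2.640000 → w ← -2.000000 + 0.48·(-2.640000) = -3.267200
s=0.480000, w=-3.267200: f=-6.565233 → w ← -3.267200 + 0.48·(-6.565233) = -6.418512
s=0.960000, w=-6.418512: f=-26.230215 → w ← -6.418512 + 0.48·(-26.230215) = -19.009015
w(1.44) ≈ -19.0090

-19.0090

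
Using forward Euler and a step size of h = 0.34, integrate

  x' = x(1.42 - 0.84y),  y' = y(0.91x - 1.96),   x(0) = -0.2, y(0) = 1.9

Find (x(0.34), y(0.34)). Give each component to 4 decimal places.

Euler on (x,y): x_{n+1} = x_n + h·x', y_{n+1} = y_n + h·y'.
0.000000: (-0.200000, 1.900000); f=(0.035200, -4.069800) → (-0.188032, 0.516268)
(x(0.34), y(0.34)) ≈ (-0.1880, 0.5163)

-0.1880, 0.5163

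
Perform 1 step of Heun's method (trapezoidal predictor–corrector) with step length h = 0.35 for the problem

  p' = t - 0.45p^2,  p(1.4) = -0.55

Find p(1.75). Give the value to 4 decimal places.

Heun: k1 = f(t_n, p_n); k2 = f(t_n + h, p_n + h·k1); p_{n+1} = p_n + (h/2)·(k1 + k2).
t=1.400000, p=-0.550000:
  k1 = f(1.400000, -0.550000) = 1.263875
  k2 = f(1.750000, -0.107644) = 1.744786
  p ← -0.550000 + (0.35/2)·(1.263875 + 1.744786) = -0.023484
p(1.75) ≈ -0.0235

-0.0235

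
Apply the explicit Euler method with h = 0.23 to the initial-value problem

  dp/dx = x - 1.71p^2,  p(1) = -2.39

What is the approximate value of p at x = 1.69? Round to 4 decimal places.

-65.8239

Euler: p_{n+1} = p_n + h·f(x_n, p_n).
x=1.000000, p=-2.390000: f=-8.767691 → p ← -2.390000 + 0.23·(-8.767691) = -4.406569
x=1.230000, p=-4.406569: f=-31.974523 → p ← -4.406569 + 0.23·(-31.974523) = -11.760709
x=1.460000, p=-11.760709: f=-235.057422 → p ← -11.760709 + 0.23·(-235.057422) = -65.823916
p(1.69) ≈ -65.8239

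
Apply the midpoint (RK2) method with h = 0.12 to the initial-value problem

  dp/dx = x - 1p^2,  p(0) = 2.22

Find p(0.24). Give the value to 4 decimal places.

1.4975

Midpoint: k1 = f(x_n, p_n); k2 = f(x_n + h/2, p_n + (h/2)·k1); p_{n+1} = p_n + h·k2.
x=0.000000, p=2.220000:
  k1 = f(0.000000, 2.220000) = -4.928400
  k2 = f(0.060000, 1.924296) = -3.642915
  p ← 2.220000 + 0.12·(-3.642915) = 1.782850
x=0.120000, p=1.782850:
  k1 = f(0.120000, 1.782850) = -3.058555
  k2 = f(0.180000, 1.599337) = -2.377879
  p ← 1.782850 + 0.12·(-2.377879) = 1.497505
p(0.24) ≈ 1.4975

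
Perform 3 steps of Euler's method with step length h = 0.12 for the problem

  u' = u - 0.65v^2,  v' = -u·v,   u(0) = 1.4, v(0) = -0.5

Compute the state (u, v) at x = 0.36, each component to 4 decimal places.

Euler on (u,v): u_{n+1} = u_n + h·u', v_{n+1} = v_n + h·v'.
0.000000: (1.400000, -0.500000); f=(1.237500, 0.700000) → (1.548500, -0.416000)
0.120000: (1.548500, -0.416000); f=(1.436014, 0.644176) → (1.720822, -0.338699)
0.240000: (1.720822, -0.338699); f=(1.646256, 0.582840) → (1.918372, -0.268758)
(u(0.36), v(0.36)) ≈ (1.9184, -0.2688)

1.9184, -0.2688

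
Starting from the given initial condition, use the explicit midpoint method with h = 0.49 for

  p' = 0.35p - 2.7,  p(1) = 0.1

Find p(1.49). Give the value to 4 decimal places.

-1.3178

Midpoint: k1 = f(x_n, p_n); k2 = f(x_n + h/2, p_n + (h/2)·k1); p_{n+1} = p_n + h·k2.
x=1.000000, p=0.100000:
  k1 = f(1.000000, 0.100000) = -2.665000
  k2 = f(1.245000, -0.552925) = -2.893524
  p ← 0.100000 + 0.49·(-2.893524) = -1.317827
p(1.49) ≈ -1.3178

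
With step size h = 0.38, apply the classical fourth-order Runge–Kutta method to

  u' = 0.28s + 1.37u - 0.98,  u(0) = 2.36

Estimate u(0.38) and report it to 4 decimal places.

RK4: k1 = f(s_n, u_n); k2 = f(s_n + h/2, u_n + (h/2)·k1); k3 = f(s_n + h/2, u_n + (h/2)·k2); k4 = f(s_n + h, u_n + h·k3); u_{n+1} = u_n + (h/6)·(k1 + 2k2 + 2k3 + k4).
s=0.000000, u=2.360000:
  k1 = f(0.000000, 2.360000) = 2.253200
  k2 = f(0.190000, 2.788108) = 2.892908
  k3 = f(0.190000, 2.909653) = 3.059424
  k4 = f(0.380000, 3.522581) = 3.952336
  u ← 2.360000 + (0.38/6)·(k1 + 2k2 + 2k3 + k4) = 3.506979
u(0.38) ≈ 3.5070

3.5070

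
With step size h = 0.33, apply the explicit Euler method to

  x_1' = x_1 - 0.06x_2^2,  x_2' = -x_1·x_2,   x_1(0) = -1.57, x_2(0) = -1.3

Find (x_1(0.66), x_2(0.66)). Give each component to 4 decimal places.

Euler on (x_1,x_2): x_1_{n+1} = x_1_n + h·x_1', x_2_{n+1} = x_2_n + h·x_2'.
0.000000: (-1.570000, -1.300000); f=(-1.671400, -2.041000) → (-2.121562, -1.973530)
0.330000: (-2.121562, -1.973530); f=(-2.355251, -4.186966) → (-2.898795, -3.355229)
(x_1(0.66), x_2(0.66)) ≈ (-2.8988, -3.3552)

-2.8988, -3.3552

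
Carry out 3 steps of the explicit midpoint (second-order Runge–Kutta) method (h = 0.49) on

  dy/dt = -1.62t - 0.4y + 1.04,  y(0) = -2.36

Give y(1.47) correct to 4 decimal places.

Midpoint: k1 = f(t_n, y_n); k2 = f(t_n + h/2, y_n + (h/2)·k1); y_{n+1} = y_n + h·k2.
t=0.000000, y=-2.360000:
  k1 = f(0.000000, -2.360000) = 1.984000
  k2 = f(0.245000, -1.873920) = 1.392668
  y ← -2.360000 + 0.49·1.392668 = -1.677593
t=0.490000, y=-1.677593:
  k1 = f(0.490000, -1.677593) = 0.917237
  k2 = f(0.735000, -1.452870) = 0.430448
  y ← -1.677593 + 0.49·0.430448 = -1.466673
t=0.980000, y=-1.466673:
  k1 = f(0.980000, -1.466673) = 0.039069
  k2 = f(1.225000, -1.457101) = -0.361659
  y ← -1.466673 + 0.49·(-0.361659) = -1.643886
y(1.47) ≈ -1.6439

-1.6439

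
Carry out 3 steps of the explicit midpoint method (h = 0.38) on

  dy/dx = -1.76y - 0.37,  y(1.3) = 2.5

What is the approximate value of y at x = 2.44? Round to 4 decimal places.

0.2527

Midpoint: k1 = f(x_n, y_n); k2 = f(x_n + h/2, y_n + (h/2)·k1); y_{n+1} = y_n + h·k2.
x=1.300000, y=2.500000:
  k1 = f(1.300000, 2.500000) = -4.770000
  k2 = f(1.490000, 1.593700) = -3.174912
  y ← 2.500000 + 0.38·(-3.174912) = 1.293533
x=1.680000, y=1.293533:
  k1 = f(1.680000, 1.293533) = -2.646619
  k2 = f(1.870000, 0.790676) = -1.761590
  y ← 1.293533 + 0.38·(-1.761590) = 0.624129
x=2.060000, y=0.624129:
  k1 = f(2.060000, 0.624129) = -1.468468
  k2 = f(2.250000, 0.345121) = -0.977412
  y ← 0.624129 + 0.38·(-0.977412) = 0.252713
y(2.44) ≈ 0.2527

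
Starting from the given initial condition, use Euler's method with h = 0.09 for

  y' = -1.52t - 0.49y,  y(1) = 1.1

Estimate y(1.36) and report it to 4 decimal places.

0.3346

Euler: y_{n+1} = y_n + h·f(t_n, y_n).
t=1.000000, y=1.100000: f=-2.059000 → y ← 1.100000 + 0.09·(-2.059000) = 0.914690
t=1.090000, y=0.914690: f=-2.104998 → y ← 0.914690 + 0.09·(-2.104998) = 0.725240
t=1.180000, y=0.725240: f=-2.148968 → y ← 0.725240 + 0.09·(-2.148968) = 0.531833
t=1.270000, y=0.531833: f=-2.190998 → y ← 0.531833 + 0.09·(-2.190998) = 0.334643
y(1.36) ≈ 0.3346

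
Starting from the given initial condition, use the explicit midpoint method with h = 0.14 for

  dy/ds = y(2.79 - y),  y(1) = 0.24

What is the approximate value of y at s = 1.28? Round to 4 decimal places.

Midpoint: k1 = f(s_n, y_n); k2 = f(s_n + h/2, y_n + (h/2)·k1); y_{n+1} = y_n + h·k2.
s=1.000000, y=0.240000:
  k1 = f(1.000000, 0.240000) = 0.612000
  k2 = f(1.070000, 0.282840) = 0.709125
  y ← 0.240000 + 0.14·0.709125 = 0.339278
s=1.140000, y=0.339278:
  k1 = f(1.140000, 0.339278) = 0.831475
  k2 = f(1.210000, 0.397481) = 0.950980
  y ← 0.339278 + 0.14·0.950980 = 0.472415
y(1.28) ≈ 0.4724

0.4724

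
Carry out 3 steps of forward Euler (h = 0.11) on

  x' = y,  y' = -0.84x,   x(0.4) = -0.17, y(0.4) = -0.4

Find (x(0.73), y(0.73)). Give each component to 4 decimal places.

Euler on (x,y): x_{n+1} = x_n + h·x', y_{n+1} = y_n + h·y'.
0.400000: (-0.170000, -0.400000); f=(-0.400000, 0.142800) → (-0.214000, -0.384292)
0.510000: (-0.214000, -0.384292); f=(-0.384292, 0.179760) → (-0.256272, -0.364518)
0.620000: (-0.256272, -0.364518); f=(-0.364518, 0.215269) → (-0.296369, -0.340839)
(x(0.73), y(0.73)) ≈ (-0.2964, -0.3408)

-0.2964, -0.3408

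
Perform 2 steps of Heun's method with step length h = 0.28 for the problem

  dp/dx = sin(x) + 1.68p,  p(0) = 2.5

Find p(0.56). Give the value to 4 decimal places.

Heun: k1 = f(x_n, p_n); k2 = f(x_n + h, p_n + h·k1); p_{n+1} = p_n + (h/2)·(k1 + k2).
x=0.000000, p=2.500000:
  k1 = f(0.000000, 2.500000) = 4.200000
  k2 = f(0.280000, 3.676000) = 6.452036
  p ← 2.500000 + (0.28/2)·(4.200000 + 6.452036) = 3.991285
x=0.280000, p=3.991285:
  k1 = f(0.280000, 3.991285) = 6.981714
  k2 = f(0.560000, 5.946165) = 10.520743
  p ← 3.991285 + (0.28/2)·(6.981714 + 10.520743) = 6.441629
p(0.56) ≈ 6.4416

6.4416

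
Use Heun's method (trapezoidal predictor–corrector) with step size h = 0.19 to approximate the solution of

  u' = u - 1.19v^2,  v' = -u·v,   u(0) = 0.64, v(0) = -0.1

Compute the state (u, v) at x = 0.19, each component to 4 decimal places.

Heun on (u,v): k1 = f(x_n, state_n); k2 = f(x_n + h, state_n + h·k1); state_{n+1} = state_n + (h/2)·(k1 + k2).
0.000000: (0.640000, -0.100000)
  k1 = (0.628100, 0.064000)
  predictor → (0.759339, -0.087840)
  k2 = (0.750157, 0.066700)
  → (0.770934, -0.087583)
(u(0.19), v(0.19)) ≈ (0.7709, -0.0876)

0.7709, -0.0876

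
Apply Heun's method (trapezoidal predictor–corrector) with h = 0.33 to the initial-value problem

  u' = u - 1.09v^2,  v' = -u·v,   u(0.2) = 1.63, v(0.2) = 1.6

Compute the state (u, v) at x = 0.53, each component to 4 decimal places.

1.5460, 1.0175

Heun on (u,v): k1 = f(x_n, state_n); k2 = f(x_n + h, state_n + h·k1); state_{n+1} = state_n + (h/2)·(k1 + k2).
0.200000: (1.630000, 1.600000)
  k1 = (-1.160400, -2.608000)
  predictor → (1.247068, 0.739360)
  k2 = (0.651216, -0.922032)
  → (1.545985, 1.017545)
(u(0.53), v(0.53)) ≈ (1.5460, 1.0175)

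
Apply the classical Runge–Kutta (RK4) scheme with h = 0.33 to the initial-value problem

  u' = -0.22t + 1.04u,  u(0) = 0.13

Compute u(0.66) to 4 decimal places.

0.1972

RK4: k1 = f(t_n, u_n); k2 = f(t_n + h/2, u_n + (h/2)·k1); k3 = f(t_n + h/2, u_n + (h/2)·k2); k4 = f(t_n + h, u_n + h·k3); u_{n+1} = u_n + (h/6)·(k1 + 2k2 + 2k3 + k4).
t=0.000000, u=0.130000:
  k1 = f(0.000000, 0.130000) = 0.135200
  k2 = f(0.165000, 0.152308) = 0.122100
  k3 = f(0.165000, 0.150147) = 0.119852
  k4 = f(0.330000, 0.169551) = 0.103733
  u ← 0.130000 + (0.33/6)·(k1 + 2k2 + 2k3 + k4) = 0.169756
t=0.330000, u=0.169756:
  k1 = f(0.330000, 0.169756) = 0.103946
  k2 = f(0.495000, 0.186907) = 0.085484
  k3 = f(0.495000, 0.183861) = 0.082315
  k4 = f(0.660000, 0.196920) = 0.059597
  u ← 0.169756 + (0.33/6)·(k1 + 2k2 + 2k3 + k4) = 0.197209
u(0.66) ≈ 0.1972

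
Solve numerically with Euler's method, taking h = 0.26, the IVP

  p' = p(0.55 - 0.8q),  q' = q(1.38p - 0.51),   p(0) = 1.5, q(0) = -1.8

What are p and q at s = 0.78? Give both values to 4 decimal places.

7.7099, -9.5043

Euler on (p,q): p_{n+1} = p_n + h·p', q_{n+1} = q_n + h·q'.
0.000000: (1.500000, -1.800000); f=(2.985000, -2.808000) → (2.276100, -2.530080)
0.260000: (2.276100, -2.530080); f=(5.858827, -6.656686) → (3.799395, -4.260818)
0.520000: (3.799395, -4.260818); f=(15.040493, -20.167157) → (7.709923, -9.504279)
(p(0.78), q(0.78)) ≈ (7.7099, -9.5043)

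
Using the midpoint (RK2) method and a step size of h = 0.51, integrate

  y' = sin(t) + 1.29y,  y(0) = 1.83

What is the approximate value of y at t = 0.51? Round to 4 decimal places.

3.5586

Midpoint: k1 = f(t_n, y_n); k2 = f(t_n + h/2, y_n + (h/2)·k1); y_{n+1} = y_n + h·k2.
t=0.000000, y=1.830000:
  k1 = f(0.000000, 1.830000) = 2.360700
  k2 = f(0.255000, 2.431979) = 3.389498
  y ← 1.830000 + 0.51·3.389498 = 3.558644
y(0.51) ≈ 3.5586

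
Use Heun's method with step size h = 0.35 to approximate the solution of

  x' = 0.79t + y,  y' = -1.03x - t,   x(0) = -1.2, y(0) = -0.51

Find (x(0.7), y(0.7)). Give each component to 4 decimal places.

Heun on (x,y): k1 = f(t_n, state_n); k2 = f(t_n + h, state_n + h·k1); state_{n+1} = state_n + (h/2)·(k1 + k2).
0.000000: (-1.200000, -0.510000)
  k1 = (-0.510000, 1.236000)
  predictor → (-1.378500, -0.077400)
  k2 = (0.199100, 1.069855)
  → (-1.254407, -0.106475)
0.350000: (-1.254407, -0.106475)
  k1 = (0.170025, 0.942040)
  predictor → (-1.194899, 0.223239)
  k2 = (0.776239, 0.530746)
  → (-1.088811, 0.151262)
(x(0.7), y(0.7)) ≈ (-1.0888, 0.1513)

-1.0888, 0.1513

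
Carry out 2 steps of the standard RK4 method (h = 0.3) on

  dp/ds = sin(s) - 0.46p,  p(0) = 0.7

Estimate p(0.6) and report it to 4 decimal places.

RK4: k1 = f(s_n, p_n); k2 = f(s_n + h/2, p_n + (h/2)·k1); k3 = f(s_n + h/2, p_n + (h/2)·k2); k4 = f(s_n + h, p_n + h·k3); p_{n+1} = p_n + (h/6)·(k1 + 2k2 + 2k3 + k4).
s=0.000000, p=0.700000:
  k1 = f(0.000000, 0.700000) = -0.322000
  k2 = f(0.150000, 0.651700) = -0.150344
  k3 = f(0.150000, 0.677448) = -0.162188
  k4 = f(0.300000, 0.651344) = -0.004098
  p ← 0.700000 + (0.3/6)·(k1 + 2k2 + 2k3 + k4) = 0.652442
s=0.300000, p=0.652442:
  k1 = f(0.300000, 0.652442) = -0.004603
  k2 = f(0.450000, 0.651751) = 0.135160
  k3 = f(0.450000, 0.672716) = 0.125516
  k4 = f(0.600000, 0.690097) = 0.247198
  p ← 0.652442 + (0.3/6)·(k1 + 2k2 + 2k3 + k4) = 0.690639
p(0.6) ≈ 0.6906

0.6906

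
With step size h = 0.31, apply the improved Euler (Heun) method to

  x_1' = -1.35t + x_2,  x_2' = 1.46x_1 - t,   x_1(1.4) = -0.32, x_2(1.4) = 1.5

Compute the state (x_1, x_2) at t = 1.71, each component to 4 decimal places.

-0.5955, 0.8458

Heun on (x_1,x_2): k1 = f(t_n, state_n); k2 = f(t_n + h, state_n + h·k1); state_{n+1} = state_n + (h/2)·(k1 + k2).
1.400000: (-0.320000, 1.500000)
  k1 = (-0.390000, -1.867200)
  predictor → (-0.440900, 0.921168)
  k2 = (-1.387332, -2.353714)
  → (-0.595486, 0.845758)
(x_1(1.71), x_2(1.71)) ≈ (-0.5955, 0.8458)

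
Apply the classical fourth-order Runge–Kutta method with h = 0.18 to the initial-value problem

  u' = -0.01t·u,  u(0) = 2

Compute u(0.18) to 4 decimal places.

RK4: k1 = f(t_n, u_n); k2 = f(t_n + h/2, u_n + (h/2)·k1); k3 = f(t_n + h/2, u_n + (h/2)·k2); k4 = f(t_n + h, u_n + h·k3); u_{n+1} = u_n + (h/6)·(k1 + 2k2 + 2k3 + k4).
t=0.000000, u=2.000000:
  k1 = f(0.000000, 2.000000) = 0.000000
  k2 = f(0.090000, 2.000000) = -0.001800
  k3 = f(0.090000, 1.999838) = -0.001800
  k4 = f(0.180000, 1.999676) = -0.003599
  u ← 2.000000 + (0.18/6)·(k1 + 2k2 + 2k3 + k4) = 1.999676
u(0.18) ≈ 1.9997

1.9997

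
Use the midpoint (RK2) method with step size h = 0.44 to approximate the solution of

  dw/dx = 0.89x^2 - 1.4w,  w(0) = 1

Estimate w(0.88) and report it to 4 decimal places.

0.4873

Midpoint: k1 = f(x_n, w_n); k2 = f(x_n + h/2, w_n + (h/2)·k1); w_{n+1} = w_n + h·k2.
x=0.000000, w=1.000000:
  k1 = f(0.000000, 1.000000) = -1.400000
  k2 = f(0.220000, 0.692000) = -0.925724
  w ← 1.000000 + 0.44·(-0.925724) = 0.592681
x=0.440000, w=0.592681:
  k1 = f(0.440000, 0.592681) = -0.657450
  k2 = f(0.660000, 0.448042) = -0.239575
  w ← 0.592681 + 0.44·(-0.239575) = 0.487268
w(0.88) ≈ 0.4873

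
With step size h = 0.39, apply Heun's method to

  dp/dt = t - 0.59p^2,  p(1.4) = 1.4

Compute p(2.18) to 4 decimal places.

1.7115

Heun: k1 = f(t_n, p_n); k2 = f(t_n + h, p_n + h·k1); p_{n+1} = p_n + (h/2)·(k1 + k2).
t=1.400000, p=1.400000:
  k1 = f(1.400000, 1.400000) = 0.243600
  k2 = f(1.790000, 1.495004) = 0.471328
  p ← 1.400000 + (0.39/2)·(0.243600 + 0.471328) = 1.539411
t=1.790000, p=1.539411:
  k1 = f(1.790000, 1.539411) = 0.391826
  k2 = f(2.180000, 1.692223) = 0.490465
  p ← 1.539411 + (0.39/2)·(0.391826 + 0.490465) = 1.711458
p(2.18) ≈ 1.7115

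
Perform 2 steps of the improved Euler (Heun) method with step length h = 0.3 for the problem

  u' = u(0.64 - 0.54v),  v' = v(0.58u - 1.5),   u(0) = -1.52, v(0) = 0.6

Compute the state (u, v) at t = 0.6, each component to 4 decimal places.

Heun on (u,v): k1 = f(t_n, state_n); k2 = f(t_n + h, state_n + h·k1); state_{n+1} = state_n + (h/2)·(k1 + k2).
0.000000: (-1.520000, 0.600000)
  k1 = (-0.480320, -1.428960)
  predictor → (-1.664096, 0.171312)
  k2 = (-0.911078, -0.422314)
  → (-1.728710, 0.322309)
0.300000: (-1.728710, 0.322309)
  k1 = (-0.805498, -0.806627)
  predictor → (-1.970359, 0.080321)
  k2 = (-1.175569, -0.212273)
  → (-2.025870, 0.169474)
(u(0.6), v(0.6)) ≈ (-2.0259, 0.1695)

-2.0259, 0.1695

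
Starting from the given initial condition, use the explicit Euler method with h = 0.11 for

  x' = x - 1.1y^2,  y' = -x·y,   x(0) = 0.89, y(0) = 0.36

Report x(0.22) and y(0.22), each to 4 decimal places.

Euler on (x,y): x_{n+1} = x_n + h·x', y_{n+1} = y_n + h·y'.
0.000000: (0.890000, 0.360000); f=(0.747440, -0.320400) → (0.972218, 0.324756)
0.110000: (0.972218, 0.324756); f=(0.856205, -0.315734) → (1.066401, 0.290025)
(x(0.22), y(0.22)) ≈ (1.0664, 0.2900)

1.0664, 0.2900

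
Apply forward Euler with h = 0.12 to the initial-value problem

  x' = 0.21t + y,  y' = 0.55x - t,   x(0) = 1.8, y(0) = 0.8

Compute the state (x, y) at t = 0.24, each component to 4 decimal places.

Euler on (x,y): x_{n+1} = x_n + h·x', y_{n+1} = y_n + h·y'.
0.000000: (1.800000, 0.800000); f=(0.800000, 0.990000) → (1.896000, 0.918800)
0.120000: (1.896000, 0.918800); f=(0.944000, 0.922800) → (2.009280, 1.029536)
(x(0.24), y(0.24)) ≈ (2.0093, 1.0295)

2.0093, 1.0295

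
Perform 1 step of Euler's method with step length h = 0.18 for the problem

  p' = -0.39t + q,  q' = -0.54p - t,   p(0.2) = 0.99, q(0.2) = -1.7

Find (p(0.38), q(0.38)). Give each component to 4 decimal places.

0.6700, -1.8322

Euler on (p,q): p_{n+1} = p_n + h·p', q_{n+1} = q_n + h·q'.
0.200000: (0.990000, -1.700000); f=(-1.778000, -0.734600) → (0.669960, -1.832228)
(p(0.38), q(0.38)) ≈ (0.6700, -1.8322)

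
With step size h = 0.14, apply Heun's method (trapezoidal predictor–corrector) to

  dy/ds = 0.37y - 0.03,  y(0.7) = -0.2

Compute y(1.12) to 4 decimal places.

-0.2472

Heun: k1 = f(s_n, y_n); k2 = f(s_n + h, y_n + h·k1); y_{n+1} = y_n + (h/2)·(k1 + k2).
s=0.700000, y=-0.200000:
  k1 = f(0.700000, -0.200000) = -0.104000
  k2 = f(0.840000, -0.214560) = -0.109387
  y ← -0.200000 + (0.14/2)·(-0.104000 + (-0.109387)) = -0.214937
s=0.840000, y=-0.214937:
  k1 = f(0.840000, -0.214937) = -0.109527
  k2 = f(0.980000, -0.230271) = -0.115200
  y ← -0.214937 + (0.14/2)·(-0.109527 + (-0.115200)) = -0.230668
s=0.980000, y=-0.230668:
  k1 = f(0.980000, -0.230668) = -0.115347
  k2 = f(1.120000, -0.246817) = -0.121322
  y ← -0.230668 + (0.14/2)·(-0.115347 + (-0.121322)) = -0.247235
y(1.12) ≈ -0.2472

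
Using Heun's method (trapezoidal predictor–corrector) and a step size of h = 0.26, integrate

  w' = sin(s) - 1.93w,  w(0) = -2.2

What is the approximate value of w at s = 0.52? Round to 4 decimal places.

Heun: k1 = f(s_n, w_n); k2 = f(s_n + h, w_n + h·k1); w_{n+1} = w_n + (h/2)·(k1 + k2).
s=0.000000, w=-2.200000:
  k1 = f(0.000000, -2.200000) = 4.246000
  k2 = f(0.260000, -1.096040) = 2.372438
  w ← -2.200000 + (0.26/2)·(4.246000 + 2.372438) = -1.339603
s=0.260000, w=-1.339603:
  k1 = f(0.260000, -1.339603) = 2.842515
  k2 = f(0.520000, -0.600549) = 1.655940
  w ← -1.339603 + (0.26/2)·(2.842515 + 1.655940) = -0.754804
w(0.52) ≈ -0.7548

-0.7548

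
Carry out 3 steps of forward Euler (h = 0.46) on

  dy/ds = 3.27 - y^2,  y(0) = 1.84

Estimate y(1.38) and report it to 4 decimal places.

Euler: y_{n+1} = y_n + h·f(s_n, y_n).
s=0.000000, y=1.840000: f=-0.115600 → y ← 1.840000 + 0.46·(-0.115600) = 1.786824
s=0.460000, y=1.786824: f=0.077260 → y ← 1.786824 + 0.46·0.077260 = 1.822364
s=0.920000, y=1.822364: f=-0.051009 → y ← 1.822364 + 0.46·(-0.051009) = 1.798899
y(1.38) ≈ 1.7989

1.7989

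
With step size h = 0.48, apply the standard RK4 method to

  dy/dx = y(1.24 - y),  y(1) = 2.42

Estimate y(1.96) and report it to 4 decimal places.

RK4: k1 = f(x_n, y_n); k2 = f(x_n + h/2, y_n + (h/2)·k1); k3 = f(x_n + h/2, y_n + (h/2)·k2); k4 = f(x_n + h, y_n + h·k3); y_{n+1} = y_n + (h/6)·(k1 + 2k2 + 2k3 + k4).
x=1.000000, y=2.420000:
  k1 = f(1.000000, 2.420000) = -2.855600
  k2 = f(1.240000, 1.734656) = -0.858058
  k3 = f(1.240000, 2.214066) = -2.156647
  k4 = f(1.480000, 1.384810) = -0.200534
  y ← 2.420000 + (0.48/6)·(k1 + 2k2 + 2k3 + k4) = 1.693157
x=1.480000, y=1.693157:
  k1 = f(1.480000, 1.693157) = -0.767265
  k2 = f(1.720000, 1.509013) = -0.405944
  k3 = f(1.720000, 1.595730) = -0.567649
  k4 = f(1.960000, 1.420685) = -0.256697
  y ← 1.693157 + (0.48/6)·(k1 + 2k2 + 2k3 + k4) = 1.455465
y(1.96) ≈ 1.4555

1.4555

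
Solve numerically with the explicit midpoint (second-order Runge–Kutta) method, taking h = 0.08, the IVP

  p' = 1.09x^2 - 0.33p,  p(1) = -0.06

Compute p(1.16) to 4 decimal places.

Midpoint: k1 = f(x_n, p_n); k2 = f(x_n + h/2, p_n + (h/2)·k1); p_{n+1} = p_n + h·k2.
x=1.000000, p=-0.060000:
  k1 = f(1.000000, -0.060000) = 1.109800
  k2 = f(1.040000, -0.015608) = 1.184095
  p ← -0.060000 + 0.08·1.184095 = 0.034728
x=1.080000, p=0.034728:
  k1 = f(1.080000, 0.034728) = 1.259916
  k2 = f(1.120000, 0.085124) = 1.339205
  p ← 0.034728 + 0.08·1.339205 = 0.141864
p(1.16) ≈ 0.1419

0.1419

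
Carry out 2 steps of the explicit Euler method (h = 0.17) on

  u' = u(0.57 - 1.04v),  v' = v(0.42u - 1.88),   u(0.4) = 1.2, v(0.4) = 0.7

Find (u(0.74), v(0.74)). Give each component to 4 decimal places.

Euler on (u,v): u_{n+1} = u_n + h·u', v_{n+1} = v_n + h·v'.
0.400000: (1.200000, 0.700000); f=(-0.189600, -0.963200) → (1.167768, 0.536256)
0.570000: (1.167768, 0.536256); f=(0.014356, -0.745148) → (1.170209, 0.409581)
(u(0.74), v(0.74)) ≈ (1.1702, 0.4096)

1.1702, 0.4096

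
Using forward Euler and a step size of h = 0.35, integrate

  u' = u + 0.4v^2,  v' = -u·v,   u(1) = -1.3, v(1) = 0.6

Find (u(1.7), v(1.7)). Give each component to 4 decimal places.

-2.1945, 1.3938

Euler on (u,v): u_{n+1} = u_n + h·u', v_{n+1} = v_n + h·v'.
1.000000: (-1.300000, 0.600000); f=(-1.156000, 0.780000) → (-1.704600, 0.873000)
1.350000: (-1.704600, 0.873000); f=(-1.399748, 1.488116) → (-2.194512, 1.393841)
(u(1.7), v(1.7)) ≈ (-2.1945, 1.3938)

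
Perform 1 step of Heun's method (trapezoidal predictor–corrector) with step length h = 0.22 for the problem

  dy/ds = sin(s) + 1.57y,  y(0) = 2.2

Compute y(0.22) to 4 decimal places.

Heun: k1 = f(s_n, y_n); k2 = f(s_n + h, y_n + h·k1); y_{n+1} = y_n + (h/2)·(k1 + k2).
s=0.000000, y=2.200000:
  k1 = f(0.000000, 2.200000) = 3.454000
  k2 = f(0.220000, 2.959880) = 4.865241
  y ← 2.200000 + (0.22/2)·(3.454000 + 4.865241) = 3.115117
y(0.22) ≈ 3.1151

3.1151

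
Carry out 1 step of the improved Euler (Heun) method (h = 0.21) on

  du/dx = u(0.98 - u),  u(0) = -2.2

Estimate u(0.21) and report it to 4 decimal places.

Heun: k1 = f(x_n, u_n); k2 = f(x_n + h, u_n + h·k1); u_{n+1} = u_n + (h/2)·(k1 + k2).
x=0.000000, u=-2.200000:
  k1 = f(0.000000, -2.200000) = -6.996000
  k2 = f(0.210000, -3.669160) = -17.058512
  u ← -2.200000 + (0.21/2)·(-6.996000 + (-17.058512)) = -4.725724
u(0.21) ≈ -4.7257

-4.7257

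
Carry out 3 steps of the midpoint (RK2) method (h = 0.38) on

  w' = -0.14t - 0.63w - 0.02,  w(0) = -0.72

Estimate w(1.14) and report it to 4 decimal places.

-0.4441

Midpoint: k1 = f(t_n, w_n); k2 = f(t_n + h/2, w_n + (h/2)·k1); w_{n+1} = w_n + h·k2.
t=0.000000, w=-0.720000:
  k1 = f(0.000000, -0.720000) = 0.433600
  k2 = f(0.190000, -0.637616) = 0.355098
  w ← -0.720000 + 0.38·0.355098 = -0.585063
t=0.380000, w=-0.585063:
  k1 = f(0.380000, -0.585063) = 0.295390
  k2 = f(0.570000, -0.528939) = 0.233431
  w ← -0.585063 + 0.38·0.233431 = -0.496359
t=0.760000, w=-0.496359:
  k1 = f(0.760000, -0.496359) = 0.186306
  k2 = f(0.950000, -0.460961) = 0.137405
  w ← -0.496359 + 0.38·0.137405 = -0.444145
w(1.14) ≈ -0.4441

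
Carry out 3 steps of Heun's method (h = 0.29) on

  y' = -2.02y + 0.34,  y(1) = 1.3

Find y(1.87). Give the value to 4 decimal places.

Heun: k1 = f(t_n, y_n); k2 = f(t_n + h, y_n + h·k1); y_{n+1} = y_n + (h/2)·(k1 + k2).
t=1.000000, y=1.300000:
  k1 = f(1.000000, 1.300000) = -2.286000
  k2 = f(1.290000, 0.637060) = -0.946861
  y ← 1.300000 + (0.29/2)·(-2.286000 + (-0.946861)) = 0.831235
t=1.290000, y=0.831235:
  k1 = f(1.290000, 0.831235) = -1.339095
  k2 = f(1.580000, 0.442898) = -0.554653
  y ← 0.831235 + (0.29/2)·(-1.339095 + (-0.554653)) = 0.556642
t=1.580000, y=0.556642:
  k1 = f(1.580000, 0.556642) = -0.784416
  k2 = f(1.870000, 0.329161) = -0.324905
  y ← 0.556642 + (0.29/2)·(-0.784416 + (-0.324905)) = 0.395790
y(1.87) ≈ 0.3958

0.3958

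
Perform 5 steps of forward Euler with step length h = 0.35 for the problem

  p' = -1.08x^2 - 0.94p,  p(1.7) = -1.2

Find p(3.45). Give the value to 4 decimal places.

-7.3956

Euler: p_{n+1} = p_n + h·f(x_n, p_n).
x=1.700000, p=-1.200000: f=-1.993200 → p ← -1.200000 + 0.35·(-1.993200) = -1.897620
x=2.050000, p=-1.897620: f=-2.754937 → p ← -1.897620 + 0.35·(-2.754937) = -2.861848
x=2.400000, p=-2.861848: f=-3.530663 → p ← -2.861848 + 0.35·(-3.530663) = -4.097580
x=2.750000, p=-4.097580: f=-4.315775 → p ← -4.097580 + 0.35·(-4.315775) = -5.608101
x=3.100000, p=-5.608101: f=-5.107185 → p ← -5.608101 + 0.35·(-5.107185) = -7.395616
p(3.45) ≈ -7.3956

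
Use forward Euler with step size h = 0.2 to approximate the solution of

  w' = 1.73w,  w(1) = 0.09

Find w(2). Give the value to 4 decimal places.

0.3976

Euler: w_{n+1} = w_n + h·f(t_n, w_n).
t=1.000000, w=0.090000: f=0.155700 → w ← 0.090000 + 0.2·0.155700 = 0.121140
t=1.200000, w=0.121140: f=0.209572 → w ← 0.121140 + 0.2·0.209572 = 0.163054
t=1.400000, w=0.163054: f=0.282084 → w ← 0.163054 + 0.2·0.282084 = 0.219471
t=1.600000, w=0.219471: f=0.379685 → w ← 0.219471 + 0.2·0.379685 = 0.295408
t=1.800000, w=0.295408: f=0.511056 → w ← 0.295408 + 0.2·0.511056 = 0.397620
w(2) ≈ 0.3976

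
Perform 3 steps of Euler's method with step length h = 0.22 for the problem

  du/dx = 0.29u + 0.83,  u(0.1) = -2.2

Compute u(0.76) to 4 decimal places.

Euler: u_{n+1} = u_n + h·f(x_n, u_n).
x=0.100000, u=-2.200000: f=0.192000 → u ← -2.200000 + 0.22·0.192000 = -2.157760
x=0.320000, u=-2.157760: f=0.204250 → u ← -2.157760 + 0.22·0.204250 = -2.112825
x=0.540000, u=-2.112825: f=0.217281 → u ← -2.112825 + 0.22·0.217281 = -2.065023
u(0.76) ≈ -2.0650

-2.0650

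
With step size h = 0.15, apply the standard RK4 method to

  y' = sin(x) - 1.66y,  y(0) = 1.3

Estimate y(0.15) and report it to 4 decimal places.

RK4: k1 = f(x_n, y_n); k2 = f(x_n + h/2, y_n + (h/2)·k1); k3 = f(x_n + h/2, y_n + (h/2)·k2); k4 = f(x_n + h, y_n + h·k3); y_{n+1} = y_n + (h/6)·(k1 + 2k2 + 2k3 + k4).
x=0.000000, y=1.300000:
  k1 = f(0.000000, 1.300000) = -2.158000
  k2 = f(0.075000, 1.138150) = -1.814399
  k3 = f(0.075000, 1.163920) = -1.857178
  k4 = f(0.150000, 1.021423) = -1.546125
  y ← 1.300000 + (0.15/6)·(k1 + 2k2 + 2k3 + k4) = 1.023818
y(0.15) ≈ 1.0238

1.0238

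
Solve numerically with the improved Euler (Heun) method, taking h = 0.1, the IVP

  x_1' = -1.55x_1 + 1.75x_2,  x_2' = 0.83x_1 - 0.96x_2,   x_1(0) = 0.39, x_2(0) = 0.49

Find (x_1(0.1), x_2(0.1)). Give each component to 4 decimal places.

Heun on (x_1,x_2): k1 = f(s_n, state_n); k2 = f(s_n + h, state_n + h·k1); state_{n+1} = state_n + (h/2)·(k1 + k2).
0.000000: (0.390000, 0.490000)
  k1 = (0.253000, -0.146700)
  predictor → (0.415300, 0.475330)
  k2 = (0.188112, -0.111618)
  → (0.412056, 0.477084)
(x_1(0.1), x_2(0.1)) ≈ (0.4121, 0.4771)

0.4121, 0.4771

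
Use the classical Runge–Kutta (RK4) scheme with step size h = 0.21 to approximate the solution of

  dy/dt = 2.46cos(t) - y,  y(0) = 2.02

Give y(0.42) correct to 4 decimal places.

RK4: k1 = f(t_n, y_n); k2 = f(t_n + h/2, y_n + (h/2)·k1); k3 = f(t_n + h/2, y_n + (h/2)·k2); k4 = f(t_n + h, y_n + h·k3); y_{n+1} = y_n + (h/6)·(k1 + 2k2 + 2k3 + k4).
t=0.000000, y=2.020000:
  k1 = f(0.000000, 2.020000) = 0.440000
  k2 = f(0.105000, 2.066200) = 0.380252
  k3 = f(0.105000, 2.059926) = 0.386525
  k4 = f(0.210000, 2.101170) = 0.304786
  y ← 2.020000 + (0.21/6)·(k1 + 2k2 + 2k3 + k4) = 2.099742
t=0.210000, y=2.099742:
  k1 = f(0.210000, 2.099742) = 0.306214
  k2 = f(0.315000, 2.131894) = 0.207065
  k3 = f(0.315000, 2.121484) = 0.217475
  k4 = f(0.420000, 2.145412) = 0.100787
  y ← 2.099742 + (0.21/6)·(k1 + 2k2 + 2k3 + k4) = 2.143705
y(0.42) ≈ 2.1437

2.1437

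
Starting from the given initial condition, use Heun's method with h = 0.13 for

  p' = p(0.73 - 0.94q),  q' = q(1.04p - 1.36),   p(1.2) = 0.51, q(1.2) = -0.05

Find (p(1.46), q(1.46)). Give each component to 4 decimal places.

0.6232, -0.0409

Heun on (p,q): k1 = f(x_n, state_n); k2 = f(x_n + h, state_n + h·k1); state_{n+1} = state_n + (h/2)·(k1 + k2).
1.200000: (0.510000, -0.050000)
  k1 = (0.396270, 0.041480)
  predictor → (0.561515, -0.044608)
  k2 = (0.433451, 0.034617)
  → (0.563932, -0.045054)
1.330000: (0.563932, -0.045054)
  k1 = (0.435553, 0.034850)
  predictor → (0.620554, -0.040523)
  k2 = (0.476642, 0.028959)
  → (0.623225, -0.040906)
(p(1.46), q(1.46)) ≈ (0.6232, -0.0409)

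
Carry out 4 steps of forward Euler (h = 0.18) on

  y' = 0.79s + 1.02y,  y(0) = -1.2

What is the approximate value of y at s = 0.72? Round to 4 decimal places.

-2.1818

Euler: y_{n+1} = y_n + h·f(s_n, y_n).
s=0.000000, y=-1.200000: f=-1.224000 → y ← -1.200000 + 0.18·(-1.224000) = -1.420320
s=0.180000, y=-1.420320: f=-1.306526 → y ← -1.420320 + 0.18·(-1.306526) = -1.655495
s=0.360000, y=-1.655495: f=-1.404205 → y ← -1.655495 + 0.18·(-1.404205) = -1.908252
s=0.540000, y=-1.908252: f=-1.519817 → y ← -1.908252 + 0.18·(-1.519817) = -2.181819
y(0.72) ≈ -2.1818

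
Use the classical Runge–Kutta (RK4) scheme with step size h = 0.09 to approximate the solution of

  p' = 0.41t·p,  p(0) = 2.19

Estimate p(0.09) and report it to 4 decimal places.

2.1936

RK4: k1 = f(t_n, p_n); k2 = f(t_n + h/2, p_n + (h/2)·k1); k3 = f(t_n + h/2, p_n + (h/2)·k2); k4 = f(t_n + h, p_n + h·k3); p_{n+1} = p_n + (h/6)·(k1 + 2k2 + 2k3 + k4).
t=0.000000, p=2.190000:
  k1 = f(0.000000, 2.190000) = 0.000000
  k2 = f(0.045000, 2.190000) = 0.040405
  k3 = f(0.045000, 2.191818) = 0.040439
  k4 = f(0.090000, 2.193640) = 0.080945
  p ← 2.190000 + (0.09/6)·(k1 + 2k2 + 2k3 + k4) = 2.193640
p(0.09) ≈ 2.1936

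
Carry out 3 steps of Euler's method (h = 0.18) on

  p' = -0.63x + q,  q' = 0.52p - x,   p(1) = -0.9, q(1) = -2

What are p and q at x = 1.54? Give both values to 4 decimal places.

-2.5379, -3.0292

Euler on (p,q): p_{n+1} = p_n + h·p', q_{n+1} = q_n + h·q'.
1.000000: (-0.900000, -2.000000); f=(-2.630000, -1.468000) → (-1.373400, -2.264240)
1.180000: (-1.373400, -2.264240); f=(-3.007640, -1.894168) → (-1.914775, -2.605190)
1.360000: (-1.914775, -2.605190); f=(-3.461990, -2.355683) → (-2.537933, -3.029213)
(p(1.54), q(1.54)) ≈ (-2.5379, -3.0292)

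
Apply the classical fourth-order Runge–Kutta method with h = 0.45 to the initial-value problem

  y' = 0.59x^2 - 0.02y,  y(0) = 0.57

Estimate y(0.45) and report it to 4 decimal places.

RK4: k1 = f(x_n, y_n); k2 = f(x_n + h/2, y_n + (h/2)·k1); k3 = f(x_n + h/2, y_n + (h/2)·k2); k4 = f(x_n + h, y_n + h·k3); y_{n+1} = y_n + (h/6)·(k1 + 2k2 + 2k3 + k4).
x=0.000000, y=0.570000:
  k1 = f(0.000000, 0.570000) = -0.011400
  k2 = f(0.225000, 0.567435) = 0.018520
  k3 = f(0.225000, 0.574167) = 0.018385
  k4 = f(0.450000, 0.578273) = 0.107910
  y ← 0.570000 + (0.45/6)·(k1 + 2k2 + 2k3 + k4) = 0.582774
y(0.45) ≈ 0.5828

0.5828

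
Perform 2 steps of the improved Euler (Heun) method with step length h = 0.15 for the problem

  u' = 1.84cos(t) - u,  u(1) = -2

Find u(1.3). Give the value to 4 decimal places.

Heun: k1 = f(t_n, u_n); k2 = f(t_n + h, u_n + h·k1); u_{n+1} = u_n + (h/2)·(k1 + k2).
t=1.000000, u=-2.000000:
  k1 = f(1.000000, -2.000000) = 2.994156
  k2 = f(1.150000, -1.550877) = 2.302493
  u ← -2.000000 + (0.15/2)·(2.994156 + 2.302493) = -1.602751
t=1.150000, u=-1.602751:
  k1 = f(1.150000, -1.602751) = 2.354368
  k2 = f(1.300000, -1.249596) = 1.741794
  u ← -1.602751 + (0.15/2)·(2.354368 + 1.741794) = -1.295539
u(1.3) ≈ -1.2955

-1.2955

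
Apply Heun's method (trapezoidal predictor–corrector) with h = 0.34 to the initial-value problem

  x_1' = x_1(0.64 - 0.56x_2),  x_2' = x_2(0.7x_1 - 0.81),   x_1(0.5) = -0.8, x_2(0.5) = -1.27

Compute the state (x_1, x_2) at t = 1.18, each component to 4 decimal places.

Heun on (x_1,x_2): k1 = f(t_n, state_n); k2 = f(t_n + h, state_n + h·k1); state_{n+1} = state_n + (h/2)·(k1 + k2).
0.500000: (-0.800000, -1.270000)
  k1 = (-1.080960, 1.739900)
  predictor → (-1.167526, -0.678434)
  k2 = (-1.190787, 1.103994)
  → (-1.186197, -0.786538)
0.840000: (-1.186197, -0.786538)
  k1 = (-1.281640, 1.290188)
  predictor → (-1.621955, -0.347874)
  k2 = (-1.354023, 0.676743)
  → (-1.634260, -0.452160)
(x_1(1.18), x_2(1.18)) ≈ (-1.6343, -0.4522)

-1.6343, -0.4522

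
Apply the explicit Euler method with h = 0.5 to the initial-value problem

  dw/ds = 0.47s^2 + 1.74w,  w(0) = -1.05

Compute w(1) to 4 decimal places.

Euler: w_{n+1} = w_n + h·f(s_n, w_n).
s=0.000000, w=-1.050000: f=-1.827000 → w ← -1.050000 + 0.5·(-1.827000) = -1.963500
s=0.500000, w=-1.963500: f=-3.298990 → w ← -1.963500 + 0.5·(-3.298990) = -3.612995
w(1) ≈ -3.6130

-3.6130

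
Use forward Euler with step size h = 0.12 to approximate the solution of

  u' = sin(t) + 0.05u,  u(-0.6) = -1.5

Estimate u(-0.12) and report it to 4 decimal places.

Euler: u_{n+1} = u_n + h·f(t_n, u_n).
t=-0.600000, u=-1.500000: f=-0.639642 → u ← -1.500000 + 0.12·(-0.639642) = -1.576757
t=-0.480000, u=-1.576757: f=-0.540617 → u ← -1.576757 + 0.12·(-0.540617) = -1.641631
t=-0.360000, u=-1.641631: f=-0.434356 → u ← -1.641631 + 0.12·(-0.434356) = -1.693754
t=-0.240000, u=-1.693754: f=-0.322390 → u ← -1.693754 + 0.12·(-0.322390) = -1.732441
u(-0.12) ≈ -1.7324

-1.7324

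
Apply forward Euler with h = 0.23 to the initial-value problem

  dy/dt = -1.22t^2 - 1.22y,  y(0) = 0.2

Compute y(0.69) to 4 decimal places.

Euler: y_{n+1} = y_n + h·f(t_n, y_n).
t=0.000000, y=0.200000: f=-0.244000 → y ← 0.200000 + 0.23·(-0.244000) = 0.143880
t=0.230000, y=0.143880: f=-0.240072 → y ← 0.143880 + 0.23·(-0.240072) = 0.088664
t=0.460000, y=0.088664: f=-0.366322 → y ← 0.088664 + 0.23·(-0.366322) = 0.004410
y(0.69) ≈ 0.0044

0.0044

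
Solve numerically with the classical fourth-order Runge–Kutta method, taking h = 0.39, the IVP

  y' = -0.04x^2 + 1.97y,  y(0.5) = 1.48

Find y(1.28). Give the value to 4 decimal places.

6.8140

RK4: k1 = f(x_n, y_n); k2 = f(x_n + h/2, y_n + (h/2)·k1); k3 = f(x_n + h/2, y_n + (h/2)·k2); k4 = f(x_n + h, y_n + h·k3); y_{n+1} = y_n + (h/6)·(k1 + 2k2 + 2k3 + k4).
x=0.500000, y=1.480000:
  k1 = f(0.500000, 1.480000) = 2.905600
  k2 = f(0.695000, 2.046592) = 4.012465
  k3 = f(0.695000, 2.262431) = 4.437668
  k4 = f(0.890000, 3.210690) = 6.293376
  y ← 1.480000 + (0.39/6)·(k1 + 2k2 + 2k3 + k4) = 3.176451
x=0.890000, y=3.176451:
  k1 = f(0.890000, 3.176451) = 6.225924
  k2 = f(1.085000, 4.390506) = 8.602208
  k3 = f(1.085000, 4.853881) = 9.515057
  k4 = f(1.280000, 6.887323) = 13.502490
  y ← 3.176451 + (0.39/6)·(k1 + 2k2 + 2k3 + k4) = 6.814042
y(1.28) ≈ 6.8140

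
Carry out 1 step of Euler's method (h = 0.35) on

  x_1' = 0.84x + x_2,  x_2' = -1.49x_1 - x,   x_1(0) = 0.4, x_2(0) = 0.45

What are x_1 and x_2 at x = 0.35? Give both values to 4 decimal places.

Euler on (x_1,x_2): x_1_{n+1} = x_1_n + h·x_1', x_2_{n+1} = x_2_n + h·x_2'.
0.000000: (0.400000, 0.450000); f=(0.450000, -0.596000) → (0.557500, 0.241400)
(x_1(0.35), x_2(0.35)) ≈ (0.5575, 0.2414)

0.5575, 0.2414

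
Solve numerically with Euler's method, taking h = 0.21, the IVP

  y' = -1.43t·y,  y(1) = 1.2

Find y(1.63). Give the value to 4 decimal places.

0.3066

Euler: y_{n+1} = y_n + h·f(t_n, y_n).
t=1.000000, y=1.200000: f=-1.716000 → y ← 1.200000 + 0.21·(-1.716000) = 0.839640
t=1.210000, y=0.839640: f=-1.452829 → y ← 0.839640 + 0.21·(-1.452829) = 0.534546
t=1.420000, y=0.534546: f=-1.085449 → y ← 0.534546 + 0.21·(-1.085449) = 0.306602
y(1.63) ≈ 0.3066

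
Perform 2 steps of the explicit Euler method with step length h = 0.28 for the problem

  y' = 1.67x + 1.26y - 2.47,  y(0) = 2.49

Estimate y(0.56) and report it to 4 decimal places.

3.0606

Euler: y_{n+1} = y_n + h·f(x_n, y_n).
x=0.000000, y=2.490000: f=0.667400 → y ← 2.490000 + 0.28·0.667400 = 2.676872
x=0.280000, y=2.676872: f=1.370459 → y ← 2.676872 + 0.28·1.370459 = 3.060600
y(0.56) ≈ 3.0606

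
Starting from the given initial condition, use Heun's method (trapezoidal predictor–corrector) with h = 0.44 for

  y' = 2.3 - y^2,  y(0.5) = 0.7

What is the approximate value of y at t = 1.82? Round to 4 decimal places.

Heun: k1 = f(t_n, y_n); k2 = f(t_n + h, y_n + h·k1); y_{n+1} = y_n + (h/2)·(k1 + k2).
t=0.500000, y=0.700000:
  k1 = f(0.500000, 0.700000) = 1.810000
  k2 = f(0.940000, 1.496400) = 0.060787
  y ← 0.700000 + (0.44/2)·(1.810000 + 0.060787) = 1.111573
t=0.940000, y=1.111573:
  k1 = f(0.940000, 1.111573) = 1.064405
  k2 = f(1.380000, 1.579911) = -0.196120
  y ← 1.111573 + (0.44/2)·(1.064405 + (-0.196120)) = 1.302596
t=1.380000, y=1.302596:
  k1 = f(1.380000, 1.302596) = 0.603244
  k2 = f(1.820000, 1.568023) = -0.158697
  y ← 1.302596 + (0.44/2)·(0.603244 + (-0.158697)) = 1.400396
y(1.82) ≈ 1.4004

1.4004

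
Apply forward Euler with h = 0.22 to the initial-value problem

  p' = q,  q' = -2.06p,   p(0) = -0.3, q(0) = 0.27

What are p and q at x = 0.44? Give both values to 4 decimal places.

-0.1513, 0.5150

Euler on (p,q): p_{n+1} = p_n + h·p', q_{n+1} = q_n + h·q'.
0.000000: (-0.300000, 0.270000); f=(0.270000, 0.618000) → (-0.240600, 0.405960)
0.220000: (-0.240600, 0.405960); f=(0.405960, 0.495636) → (-0.151289, 0.515000)
(p(0.44), q(0.44)) ≈ (-0.1513, 0.5150)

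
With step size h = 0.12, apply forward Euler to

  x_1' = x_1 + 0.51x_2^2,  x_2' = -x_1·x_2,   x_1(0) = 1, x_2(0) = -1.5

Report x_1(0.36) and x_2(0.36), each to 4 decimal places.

Euler on (x_1,x_2): x_1_{n+1} = x_1_n + h·x_1', x_2_{n+1} = x_2_n + h·x_2'.
0.000000: (1.000000, -1.500000); f=(2.147500, 1.500000) → (1.257700, -1.320000)
0.120000: (1.257700, -1.320000); f=(2.146324, 1.660164) → (1.515259, -1.120780)
0.240000: (1.515259, -1.120780); f=(2.155895, 1.698272) → (1.773966, -0.916988)
(x_1(0.36), x_2(0.36)) ≈ (1.7740, -0.9170)

1.7740, -0.9170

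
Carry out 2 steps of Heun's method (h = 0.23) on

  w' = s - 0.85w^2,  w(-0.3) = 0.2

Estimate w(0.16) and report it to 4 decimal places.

0.1585

Heun: k1 = f(s_n, w_n); k2 = f(s_n + h, w_n + h·k1); w_{n+1} = w_n + (h/2)·(k1 + k2).
s=-0.300000, w=0.200000:
  k1 = f(-0.300000, 0.200000) = -0.334000
  k2 = f(-0.070000, 0.123180) = -0.082897
  w ← 0.200000 + (0.23/2)·(-0.334000 + (-0.082897)) = 0.152057
s=-0.070000, w=0.152057:
  k1 = f(-0.070000, 0.152057) = -0.089653
  k2 = f(0.160000, 0.131437) = 0.145316
  w ← 0.152057 + (0.23/2)·(-0.089653 + 0.145316) = 0.158458
w(0.16) ≈ 0.1585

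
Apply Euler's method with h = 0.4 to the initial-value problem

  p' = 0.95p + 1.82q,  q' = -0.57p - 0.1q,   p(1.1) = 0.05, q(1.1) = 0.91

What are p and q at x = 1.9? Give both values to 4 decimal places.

1.6371, 0.6609

Euler on (p,q): p_{n+1} = p_n + h·p', q_{n+1} = q_n + h·q'.
1.100000: (0.050000, 0.910000); f=(1.703700, -0.119500) → (0.731480, 0.862200)
1.500000: (0.731480, 0.862200); f=(2.264110, -0.503164) → (1.637124, 0.660935)
(p(1.9), q(1.9)) ≈ (1.6371, 0.6609)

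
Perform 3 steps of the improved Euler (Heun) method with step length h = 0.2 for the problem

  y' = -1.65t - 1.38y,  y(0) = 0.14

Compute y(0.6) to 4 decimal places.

Heun: k1 = f(t_n, y_n); k2 = f(t_n + h, y_n + h·k1); y_{n+1} = y_n + (h/2)·(k1 + k2).
t=0.000000, y=0.140000:
  k1 = f(0.000000, 0.140000) = -0.193200
  k2 = f(0.200000, 0.101360) = -0.469877
  y ← 0.140000 + (0.2/2)·(-0.193200 + (-0.469877)) = 0.073692
t=0.200000, y=0.073692:
  k1 = f(0.200000, 0.073692) = -0.431695
  k2 = f(0.400000, -0.012647) = -0.642547
  y ← 0.073692 + (0.2/2)·(-0.431695 + (-0.642547)) = -0.033732
t=0.400000, y=-0.033732:
  k1 = f(0.400000, -0.033732) = -0.613450
  k2 = f(0.600000, -0.156422) = -0.774138
  y ← -0.033732 + (0.2/2)·(-0.613450 + (-0.774138)) = -0.172491
y(0.6) ≈ -0.1725

-0.1725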